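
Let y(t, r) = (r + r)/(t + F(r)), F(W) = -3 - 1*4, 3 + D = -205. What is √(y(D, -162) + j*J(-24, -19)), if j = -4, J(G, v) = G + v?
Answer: 2*√2005090/215 ≈ 13.172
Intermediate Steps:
D = -208 (D = -3 - 205 = -208)
F(W) = -7 (F(W) = -3 - 4 = -7)
y(t, r) = 2*r/(-7 + t) (y(t, r) = (r + r)/(t - 7) = (2*r)/(-7 + t) = 2*r/(-7 + t))
√(y(D, -162) + j*J(-24, -19)) = √(2*(-162)/(-7 - 208) - 4*(-24 - 19)) = √(2*(-162)/(-215) - 4*(-43)) = √(2*(-162)*(-1/215) + 172) = √(324/215 + 172) = √(37304/215) = 2*√2005090/215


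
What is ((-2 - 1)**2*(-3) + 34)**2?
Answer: 49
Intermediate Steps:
((-2 - 1)**2*(-3) + 34)**2 = ((-3)**2*(-3) + 34)**2 = (9*(-3) + 34)**2 = (-27 + 34)**2 = 7**2 = 49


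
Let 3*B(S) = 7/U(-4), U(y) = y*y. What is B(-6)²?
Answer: 49/2304 ≈ 0.021267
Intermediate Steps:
U(y) = y²
B(S) = 7/48 (B(S) = (7/((-4)²))/3 = (7/16)/3 = (7*(1/16))/3 = (⅓)*(7/16) = 7/48)
B(-6)² = (7/48)² = 49/2304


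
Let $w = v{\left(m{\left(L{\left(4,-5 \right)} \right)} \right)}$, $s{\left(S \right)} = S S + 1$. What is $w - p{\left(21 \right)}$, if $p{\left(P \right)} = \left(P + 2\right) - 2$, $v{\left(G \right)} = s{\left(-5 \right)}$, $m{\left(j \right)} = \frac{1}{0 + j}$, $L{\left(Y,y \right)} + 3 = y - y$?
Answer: $5$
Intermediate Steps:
$L{\left(Y,y \right)} = -3$ ($L{\left(Y,y \right)} = -3 + \left(y - y\right) = -3 + 0 = -3$)
$m{\left(j \right)} = \frac{1}{j}$
$s{\left(S \right)} = 1 + S^{2}$ ($s{\left(S \right)} = S^{2} + 1 = 1 + S^{2}$)
$v{\left(G \right)} = 26$ ($v{\left(G \right)} = 1 + \left(-5\right)^{2} = 1 + 25 = 26$)
$p{\left(P \right)} = P$ ($p{\left(P \right)} = \left(2 + P\right) - 2 = P$)
$w = 26$
$w - p{\left(21 \right)} = 26 - 21 = 5$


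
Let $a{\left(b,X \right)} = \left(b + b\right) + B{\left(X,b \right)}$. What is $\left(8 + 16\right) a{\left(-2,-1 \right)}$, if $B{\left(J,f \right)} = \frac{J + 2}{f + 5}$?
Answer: $-88$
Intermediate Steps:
$B{\left(J,f \right)} = \frac{2 + J}{5 + f}$
$a{\left(b,X \right)} = 2 b + \frac{2 + X}{5 + b}$ ($a{\left(b,X \right)} = \left(b + b\right) + \frac{2 + X}{5 + b} = 2 b + \frac{2 + X}{5 + b}$)
$\left(8 + 16\right) a{\left(-2,-1 \right)} = \left(8 + 16\right) \frac{2 - 1 + 2 \left(-2\right) \left(5 - 2\right)}{5 - 2} = 24 \frac{2 - 1 + 2 \left(-2\right) 3}{3} = 24 \frac{2 - 1 - 12}{3} = 24 \cdot \frac{1}{3} \left(-11\right) = 24 \left(- \frac{11}{3}\right) = -88$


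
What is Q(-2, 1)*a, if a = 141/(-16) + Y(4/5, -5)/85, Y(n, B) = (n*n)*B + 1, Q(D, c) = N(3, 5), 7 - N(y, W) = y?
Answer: -60101/1700 ≈ -35.354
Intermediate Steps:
N(y, W) = 7 - y
Q(D, c) = 4 (Q(D, c) = 7 - 1*3 = 7 - 3 = 4)
Y(n, B) = 1 + B*n² (Y(n, B) = n²*B + 1 = B*n² + 1 = 1 + B*n²)
a = -60101/6800 (a = 141/(-16) + (1 - 5*(4/5)²)/85 = 141*(-1/16) + (1 - 5*(4*(⅕))²)*(1/85) = -141/16 + (1 - 5*(⅘)²)*(1/85) = -141/16 + (1 - 5*16/25)*(1/85) = -141/16 + (1 - 16/5)*(1/85) = -141/16 - 11/5*1/85 = -141/16 - 11/425 = -60101/6800 ≈ -8.8384)
Q(-2, 1)*a = 4*(-60101/6800) = -60101/1700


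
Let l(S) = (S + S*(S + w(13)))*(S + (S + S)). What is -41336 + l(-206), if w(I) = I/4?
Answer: -25725725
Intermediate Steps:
w(I) = I/4 (w(I) = I*(1/4) = I/4)
l(S) = 3*S*(S + S*(13/4 + S)) (l(S) = (S + S*(S + (1/4)*13))*(S + (S + S)) = (S + S*(S + 13/4))*(S + 2*S) = (S + S*(13/4 + S))*(3*S) = 3*S*(S + S*(13/4 + S)))
-41336 + l(-206) = -41336 + (-206)**2*(51/4 + 3*(-206)) = -41336 + 42436*(51/4 - 618) = -41336 + 42436*(-2421/4) = -41336 - 25684389 = -25725725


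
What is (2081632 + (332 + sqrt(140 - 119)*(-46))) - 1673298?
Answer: 408666 - 46*sqrt(21) ≈ 4.0846e+5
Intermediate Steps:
(2081632 + (332 + sqrt(140 - 119)*(-46))) - 1673298 = (2081632 + (332 + sqrt(21)*(-46))) - 1673298 = (2081632 + (332 - 46*sqrt(21))) - 1673298 = (2081964 - 46*sqrt(21)) - 1673298 = 408666 - 46*sqrt(21)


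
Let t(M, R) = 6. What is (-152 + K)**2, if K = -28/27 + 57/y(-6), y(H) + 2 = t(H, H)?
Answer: 224670121/11664 ≈ 19262.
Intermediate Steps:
y(H) = 4 (y(H) = -2 + 6 = 4)
K = 1427/108 (K = -28/27 + 57/4 = 1427/108 ≈ 13.213)
(-152 + K)**2 = (-152 + 1427/108)**2 = (-14989/108)**2 = 224670121/11664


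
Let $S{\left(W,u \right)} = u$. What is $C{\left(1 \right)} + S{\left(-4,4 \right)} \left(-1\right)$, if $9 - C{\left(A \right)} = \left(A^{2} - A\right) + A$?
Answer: $4$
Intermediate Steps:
$C{\left(A \right)} = 9 - A^{2}$ ($C{\left(A \right)} = 9 - \left(\left(A^{2} - A\right) + A\right) = 9 - A^{2}$)
$C{\left(1 \right)} + S{\left(-4,4 \right)} \left(-1\right) = \left(9 - 1^{2}\right) + 4 \left(-1\right) = \left(9 - 1\right) - 4 = 8 - 4 = 4$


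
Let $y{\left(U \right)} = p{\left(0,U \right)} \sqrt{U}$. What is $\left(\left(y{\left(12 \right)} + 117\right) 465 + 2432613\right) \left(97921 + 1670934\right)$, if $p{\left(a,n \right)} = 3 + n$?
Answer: $4399174224390 + 24675527250 \sqrt{3} \approx 4.4419 \cdot 10^{12}$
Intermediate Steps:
$y{\left(U \right)} = \sqrt{U} \left(3 + U\right)$ ($y{\left(U \right)} = \left(3 + U\right) \sqrt{U} = \sqrt{U} \left(3 + U\right)$)
$\left(\left(y{\left(12 \right)} + 117\right) 465 + 2432613\right) \left(97921 + 1670934\right) = \left(\left(\sqrt{12} \left(3 + 12\right) + 117\right) 465 + 2432613\right) \left(97921 + 1670934\right) = \left(\left(2 \sqrt{3} \cdot 15 + 117\right) 465 + 2432613\right) 1768855 = \left(\left(30 \sqrt{3} + 117\right) 465 + 2432613\right) 1768855 = \left(\left(117 + 30 \sqrt{3}\right) 465 + 2432613\right) 1768855 = \left(\left(54405 + 13950 \sqrt{3}\right) + 2432613\right) 1768855 = \left(2487018 + 13950 \sqrt{3}\right) 1768855 = 4399174224390 + 24675527250 \sqrt{3}$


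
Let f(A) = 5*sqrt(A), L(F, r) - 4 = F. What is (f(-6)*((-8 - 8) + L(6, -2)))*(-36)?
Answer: 1080*I*sqrt(6) ≈ 2645.4*I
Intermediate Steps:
L(F, r) = 4 + F
(f(-6)*((-8 - 8) + L(6, -2)))*(-36) = ((5*sqrt(-6))*((-8 - 8) + (4 + 6)))*(-36) = ((5*(I*sqrt(6)))*(-16 + 10))*(-36) = ((5*I*sqrt(6))*(-6))*(-36) = -30*I*sqrt(6)*(-36) = 1080*I*sqrt(6)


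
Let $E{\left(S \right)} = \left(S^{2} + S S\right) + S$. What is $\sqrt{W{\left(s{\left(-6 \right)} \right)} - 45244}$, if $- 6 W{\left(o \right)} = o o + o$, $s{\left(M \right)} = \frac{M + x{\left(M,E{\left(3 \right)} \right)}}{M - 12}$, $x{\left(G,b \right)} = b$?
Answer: $\frac{i \sqrt{58636194}}{36} \approx 212.71 i$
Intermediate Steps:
$E{\left(S \right)} = S + 2 S^{2}$ ($E{\left(S \right)} = \left(S^{2} + S^{2}\right) + S = 2 S^{2} + S = S + 2 S^{2}$)
$s{\left(M \right)} = \frac{21 + M}{-12 + M}$ ($s{\left(M \right)} = \frac{M + 3 \left(1 + 2 \cdot 3\right)}{M - 12} = \frac{M + 3 \left(1 + 6\right)}{-12 + M} = \frac{M + 3 \cdot 7}{-12 + M} = \frac{M + 21}{-12 + M} = \frac{21 + M}{-12 + M}$)
$W{\left(o \right)} = - \frac{o}{6} - \frac{o^{2}}{6}$ ($W{\left(o \right)} = - \frac{o o + o}{6} = - \frac{o^{2} + o}{6} = - \frac{o + o^{2}}{6} = - \frac{o}{6} - \frac{o^{2}}{6}$)
$\sqrt{W{\left(s{\left(-6 \right)} \right)} - 45244} = \sqrt{- \frac{\frac{21 - 6}{-12 - 6} \left(1 + \frac{21 - 6}{-12 - 6}\right)}{6} - 45244} = \sqrt{- \frac{\frac{1}{-18} \cdot 15 \left(1 + \frac{1}{-18} \cdot 15\right)}{6} - 45244} = \sqrt{- \frac{\left(- \frac{1}{18}\right) 15 \left(1 - \frac{5}{6}\right)}{6} - 45244} = \sqrt{\left(- \frac{1}{6}\right) \left(- \frac{5}{6}\right) \left(1 - \frac{5}{6}\right) - 45244} = \sqrt{\left(- \frac{1}{6}\right) \left(- \frac{5}{6}\right) \frac{1}{6} - 45244} = \sqrt{\frac{5}{216} - 45244} = \sqrt{- \frac{9772699}{216}} = \frac{i \sqrt{58636194}}{36}$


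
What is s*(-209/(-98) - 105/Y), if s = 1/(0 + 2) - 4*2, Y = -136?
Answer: -290355/13328 ≈ -21.785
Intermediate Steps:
s = -15/2 (s = 1/2 - 8 = ½ - 8 = -15/2 ≈ -7.5000)
s*(-209/(-98) - 105/Y) = -15*(-209/(-98) - 105/(-136))/2 = -15*(-209*(-1/98) - 105*(-1/136))/2 = -15*(209/98 + 105/136)/2 = -15/2*19357/6664 = -290355/13328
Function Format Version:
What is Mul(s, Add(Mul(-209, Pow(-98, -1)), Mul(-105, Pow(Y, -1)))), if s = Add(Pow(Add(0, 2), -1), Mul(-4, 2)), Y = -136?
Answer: Rational(-290355, 13328) ≈ -21.785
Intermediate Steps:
s = Rational(-15, 2) (s = Add(Pow(2, -1), -8) = Add(Rational(1, 2), -8) = Rational(-15, 2) ≈ -7.5000)
Mul(s, Add(Mul(-209, Pow(-98, -1)), Mul(-105, Pow(Y, -1)))) = Mul(Rational(-15, 2), Add(Mul(-209, Pow(-98, -1)), Mul(-105, Pow(-136, -1)))) = Mul(Rational(-15, 2), Add(Mul(-209, Rational(-1, 98)), Mul(-105, Rational(-1, 136)))) = Mul(Rational(-15, 2), Add(Rational(209, 98), Rational(105, 136))) = Mul(Rational(-15, 2), Rational(19357, 6664)) = Rational(-290355, 13328)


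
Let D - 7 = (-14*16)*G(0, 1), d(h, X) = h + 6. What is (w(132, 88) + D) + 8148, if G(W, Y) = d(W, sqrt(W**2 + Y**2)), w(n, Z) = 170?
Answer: 6981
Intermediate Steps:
d(h, X) = 6 + h
G(W, Y) = 6 + W
D = -1337 (D = 7 + (-14*16)*(6 + 0) = 7 - 224*6 = 7 - 1344 = -1337)
(w(132, 88) + D) + 8148 = (170 - 1337) + 8148 = -1167 + 8148 = 6981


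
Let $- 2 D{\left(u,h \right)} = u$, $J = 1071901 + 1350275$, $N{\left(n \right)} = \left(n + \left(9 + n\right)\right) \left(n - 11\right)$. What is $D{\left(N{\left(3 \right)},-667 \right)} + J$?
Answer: $2422236$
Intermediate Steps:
$N{\left(n \right)} = \left(-11 + n\right) \left(9 + 2 n\right)$ ($N{\left(n \right)} = \left(9 + 2 n\right) \left(-11 + n\right) = \left(-11 + n\right) \left(9 + 2 n\right)$)
$J = 2422176$
$D{\left(u,h \right)} = - \frac{u}{2}$
$D{\left(N{\left(3 \right)},-667 \right)} + J = - \frac{-99 - 39 + 2 \cdot 3^{2}}{2} + 2422176 = - \frac{-99 - 39 + 2 \cdot 9}{2} + 2422176 = - \frac{-99 - 39 + 18}{2} + 2422176 = \left(- \frac{1}{2}\right) \left(-120\right) + 2422176 = 60 + 2422176 = 2422236$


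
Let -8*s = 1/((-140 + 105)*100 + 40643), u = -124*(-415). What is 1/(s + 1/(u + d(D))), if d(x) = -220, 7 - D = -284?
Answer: 317201220/5123 ≈ 61917.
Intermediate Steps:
D = 291 (D = 7 - 1*(-284) = 7 + 284 = 291)
u = 51460
s = -1/297144 (s = -1/(8*((-140 + 105)*100 + 40643)) = -1/(8*(-35*100 + 40643)) = -1/(8*(-3500 + 40643)) = -⅛/37143 = -⅛*1/37143 = -1/297144 ≈ -3.3654e-6)
1/(s + 1/(u + d(D))) = 1/(-1/297144 + 1/(51460 - 220)) = 1/(-1/297144 + 1/51240) = 1/(5123/317201220) = 317201220/5123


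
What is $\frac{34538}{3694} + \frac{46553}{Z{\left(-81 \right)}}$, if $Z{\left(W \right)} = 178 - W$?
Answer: $\frac{90456062}{478373} \approx 189.09$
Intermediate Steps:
$\frac{34538}{3694} + \frac{46553}{Z{\left(-81 \right)}} = \frac{34538}{3694} + \frac{46553}{178 - -81} = 34538 \cdot \frac{1}{3694} + \frac{46553}{178 + 81} = \frac{17269}{1847} + \frac{46553}{259} = \frac{90456062}{478373}$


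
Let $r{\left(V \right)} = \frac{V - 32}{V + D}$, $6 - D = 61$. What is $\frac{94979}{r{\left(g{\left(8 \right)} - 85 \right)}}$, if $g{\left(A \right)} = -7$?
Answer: $\frac{13961913}{124} \approx 1.126 \cdot 10^{5}$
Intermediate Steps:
$D = -55$ ($D = 6 - 61 = -55$)
$r{\left(V \right)} = \frac{-32 + V}{-55 + V}$ ($r{\left(V \right)} = \frac{V - 32}{V - 55} = \frac{-32 + V}{-55 + V}$)
$\frac{94979}{r{\left(g{\left(8 \right)} - 85 \right)}} = \frac{94979}{\frac{1}{-55 - 92} \left(-32 - 92\right)} = \frac{94979}{\frac{1}{-147} \left(-124\right)} = \frac{94979}{\left(- \frac{1}{147}\right) \left(-124\right)} = \frac{94979}{\frac{124}{147}} = 94979 \cdot \frac{147}{124} = \frac{13961913}{124}$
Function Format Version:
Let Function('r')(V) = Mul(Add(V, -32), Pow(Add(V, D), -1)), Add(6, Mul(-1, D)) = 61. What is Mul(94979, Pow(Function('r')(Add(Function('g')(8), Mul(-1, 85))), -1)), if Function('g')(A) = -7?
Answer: Rational(13961913, 124) ≈ 1.1260e+5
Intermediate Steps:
D = -55 (D = Add(6, Mul(-1, 61)) = Add(6, -61) = -55)
Function('r')(V) = Mul(Pow(Add(-55, V), -1), Add(-32, V)) (Function('r')(V) = Mul(Add(V, -32), Pow(Add(V, -55), -1)) = Mul(Add(-32, V), Pow(Add(-55, V), -1)) = Mul(Pow(Add(-55, V), -1), Add(-32, V)))
Mul(94979, Pow(Function('r')(Add(Function('g')(8), Mul(-1, 85))), -1)) = Mul(94979, Pow(Mul(Pow(Add(-55, Add(-7, Mul(-1, 85))), -1), Add(-32, Add(-7, Mul(-1, 85)))), -1)) = Mul(94979, Pow(Mul(Pow(Add(-55, Add(-7, -85)), -1), Add(-32, Add(-7, -85))), -1)) = Mul(94979, Pow(Mul(Pow(Add(-55, -92), -1), Add(-32, -92)), -1)) = Mul(94979, Pow(Mul(Pow(-147, -1), -124), -1)) = Mul(94979, Pow(Mul(Rational(-1, 147), -124), -1)) = Mul(94979, Pow(Rational(124, 147), -1)) = Mul(94979, Rational(147, 124)) = Rational(13961913, 124)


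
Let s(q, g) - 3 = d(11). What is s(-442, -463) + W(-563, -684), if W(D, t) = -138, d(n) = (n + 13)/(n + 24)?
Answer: -4701/35 ≈ -134.31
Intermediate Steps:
d(n) = (13 + n)/(24 + n)
s(q, g) = 129/35 (s(q, g) = 3 + (13 + 11)/(24 + 11) = 3 + 24/35 = 129/35)
s(-442, -463) + W(-563, -684) = 129/35 - 138 = -4701/35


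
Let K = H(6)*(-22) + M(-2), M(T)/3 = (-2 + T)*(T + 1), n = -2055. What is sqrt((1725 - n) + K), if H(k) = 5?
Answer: sqrt(3682) ≈ 60.680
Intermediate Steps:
M(T) = 3*(1 + T)*(-2 + T) (M(T) = 3*((-2 + T)*(T + 1)) = 3*((-2 + T)*(1 + T)) = 3*((1 + T)*(-2 + T)) = 3*(1 + T)*(-2 + T))
K = -98 (K = 5*(-22) + (-6 - 3*(-2) + 3*(-2)**2) = -110 + (-6 + 6 + 3*4) = -110 + (-6 + 6 + 12) = -110 + 12 = -98)
sqrt((1725 - n) + K) = sqrt((1725 - 1*(-2055)) - 98) = sqrt((1725 + 2055) - 98) = sqrt(3780 - 98) = sqrt(3682)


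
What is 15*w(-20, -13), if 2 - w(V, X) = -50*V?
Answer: -14970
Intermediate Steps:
w(V, X) = 2 + 50*V (w(V, X) = 2 - (-50)*V = 2 + 50*V)
15*w(-20, -13) = 15*(2 + 50*(-20)) = 15*(2 - 1000) = 15*(-998) = -14970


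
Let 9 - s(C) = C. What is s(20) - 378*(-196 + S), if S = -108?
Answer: 114901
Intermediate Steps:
s(C) = 9 - C
s(20) - 378*(-196 + S) = (9 - 1*20) - 378*(-196 - 108) = (9 - 20) - 378*(-304) = -11 + 114912 = 114901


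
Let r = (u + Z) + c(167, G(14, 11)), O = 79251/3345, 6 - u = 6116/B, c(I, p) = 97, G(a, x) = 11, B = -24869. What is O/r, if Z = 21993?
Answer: 656964373/612705367100 ≈ 0.0010722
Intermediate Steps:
u = 155330/24869 (u = 6 - 6116/(-24869) = 6 - 6116*(-1)/24869 = 6 - 1*(-6116/24869) = 6 + 6116/24869 = 155330/24869 ≈ 6.2459)
O = 26417/1115 (O = 79251*(1/3345) = 26417/1115 ≈ 23.692)
r = 549511540/24869 (r = (155330/24869 + 21993) + 97 = 547099247/24869 + 97 = 549511540/24869 ≈ 22096.)
O/r = 26417/(1115*(549511540/24869)) = (26417/1115)*(24869/549511540) = 656964373/612705367100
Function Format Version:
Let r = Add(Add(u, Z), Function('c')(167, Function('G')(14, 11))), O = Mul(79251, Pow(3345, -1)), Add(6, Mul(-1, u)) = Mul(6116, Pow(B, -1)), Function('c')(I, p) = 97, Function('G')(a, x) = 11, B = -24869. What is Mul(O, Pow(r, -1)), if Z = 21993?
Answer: Rational(656964373, 612705367100) ≈ 0.0010722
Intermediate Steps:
u = Rational(155330, 24869) (u = Add(6, Mul(-1, Mul(6116, Pow(-24869, -1)))) = Add(6, Mul(-1, Mul(6116, Rational(-1, 24869)))) = Add(6, Mul(-1, Rational(-6116, 24869))) = Add(6, Rational(6116, 24869)) = Rational(155330, 24869) ≈ 6.2459)
O = Rational(26417, 1115) (O = Mul(79251, Rational(1, 3345)) = Rational(26417, 1115) ≈ 23.692)
r = Rational(549511540, 24869) (r = Add(Add(Rational(155330, 24869), 21993), 97) = Add(Rational(547099247, 24869), 97) = Rational(549511540, 24869) ≈ 22096.)
Mul(O, Pow(r, -1)) = Mul(Rational(26417, 1115), Pow(Rational(549511540, 24869), -1)) = Mul(Rational(26417, 1115), Rational(24869, 549511540)) = Rational(656964373, 612705367100)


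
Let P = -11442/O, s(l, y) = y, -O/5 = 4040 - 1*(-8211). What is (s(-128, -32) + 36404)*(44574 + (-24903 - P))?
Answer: 43825919934636/61255 ≈ 7.1547e+8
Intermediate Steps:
O = -61255 (O = -5*(4040 - 1*(-8211)) = -5*(4040 + 8211) = -5*12251 = -61255)
P = 11442/61255 (P = -11442/(-61255) = -11442*(-1/61255) = 11442/61255 ≈ 0.18679)
(s(-128, -32) + 36404)*(44574 + (-24903 - P)) = (-32 + 36404)*(44574 + (-24903 - 1*11442/61255)) = 36372*(44574 + (-24903 - 11442/61255)) = 36372*(44574 - 1525444707/61255) = 36372*(1204935663/61255) = 43825919934636/61255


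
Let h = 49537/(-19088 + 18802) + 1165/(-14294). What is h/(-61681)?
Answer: 177103767/63039277301 ≈ 0.0028094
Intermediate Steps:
h = -177103767/1022021 (h = 49537/(-286) + 1165*(-1/14294) = 49537*(-1/286) - 1165/14294 = -49537/286 - 1165/14294 = -177103767/1022021 ≈ -173.29)
h/(-61681) = -177103767/1022021/(-61681) = -177103767/1022021*(-1/61681) = 177103767/63039277301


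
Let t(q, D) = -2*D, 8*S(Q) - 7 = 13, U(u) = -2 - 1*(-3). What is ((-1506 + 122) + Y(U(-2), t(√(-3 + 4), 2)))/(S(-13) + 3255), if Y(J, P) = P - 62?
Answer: -580/1303 ≈ -0.44513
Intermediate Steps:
U(u) = 1 (U(u) = -2 + 3 = 1)
S(Q) = 5/2 (S(Q) = 7/8 + (⅛)*13 = 7/8 + 13/8 = 5/2)
Y(J, P) = -62 + P
((-1506 + 122) + Y(U(-2), t(√(-3 + 4), 2)))/(S(-13) + 3255) = ((-1506 + 122) + (-62 - 2*2))/(5/2 + 3255) = (-1384 + (-62 - 4))/(6515/2) = (-1384 - 66)*(2/6515) = -1450*2/6515 = -580/1303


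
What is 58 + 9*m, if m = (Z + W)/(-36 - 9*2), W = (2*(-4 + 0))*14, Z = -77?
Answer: 179/2 ≈ 89.500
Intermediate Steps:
W = -112 (W = (2*(-4))*14 = -8*14 = -112)
m = 7/2 (m = (-77 - 112)/(-36 - 9*2) = -189/(-36 - 18) = -189/(-54) = -189*(-1/54) = 7/2 ≈ 3.5000)
58 + 9*m = 58 + 9*(7/2) = 58 + 63/2 = 179/2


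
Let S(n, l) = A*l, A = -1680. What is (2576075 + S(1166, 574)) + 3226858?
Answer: 4838613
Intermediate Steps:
S(n, l) = -1680*l
(2576075 + S(1166, 574)) + 3226858 = (2576075 - 1680*574) + 3226858 = (2576075 - 964320) + 3226858 = 1611755 + 3226858 = 4838613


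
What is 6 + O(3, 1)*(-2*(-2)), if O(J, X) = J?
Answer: 18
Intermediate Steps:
6 + O(3, 1)*(-2*(-2)) = 6 + 3*(-2*(-2)) = 6 + 3*4 = 6 + 12 = 18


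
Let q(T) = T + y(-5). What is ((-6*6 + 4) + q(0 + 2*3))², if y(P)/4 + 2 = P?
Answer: 2916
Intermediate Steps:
y(P) = -8 + 4*P
q(T) = -28 + T (q(T) = T + (-8 + 4*(-5)) = T + (-8 - 20) = T - 28 = -28 + T)
((-6*6 + 4) + q(0 + 2*3))² = ((-6*6 + 4) + (-28 + (0 + 2*3)))² = ((-36 + 4) + (-28 + (0 + 6)))² = (-32 + (-28 + 6))² = (-32 - 22)² = (-54)² = 2916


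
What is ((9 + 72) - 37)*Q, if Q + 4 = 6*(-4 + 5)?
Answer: 88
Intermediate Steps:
Q = 2 (Q = -4 + 6*(-4 + 5) = -4 + 6*1 = -4 + 6 = 2)
((9 + 72) - 37)*Q = ((9 + 72) - 37)*2 = (81 - 37)*2 = 44*2 = 88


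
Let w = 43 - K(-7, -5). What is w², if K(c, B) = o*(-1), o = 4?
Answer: 2209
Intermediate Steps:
K(c, B) = -4 (K(c, B) = 4*(-1) = -4)
w = 47 (w = 43 - 1*(-4) = 43 + 4 = 47)
w² = 47² = 2209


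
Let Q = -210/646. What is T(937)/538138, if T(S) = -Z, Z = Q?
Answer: 105/173818574 ≈ 6.0408e-7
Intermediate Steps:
Q = -105/323 (Q = -210*1/646 = -105/323 ≈ -0.32508)
Z = -105/323 ≈ -0.32508
T(S) = 105/323 (T(S) = -1*(-105/323) = 105/323)
T(937)/538138 = (105/323)/538138 = (105/323)*(1/538138) = 105/173818574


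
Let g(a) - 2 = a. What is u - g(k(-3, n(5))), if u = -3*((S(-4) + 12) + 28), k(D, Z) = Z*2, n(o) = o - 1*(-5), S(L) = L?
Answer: -130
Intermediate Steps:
n(o) = 5 + o (n(o) = o + 5 = 5 + o)
k(D, Z) = 2*Z
g(a) = 2 + a
u = -108 (u = -3*((-4 + 12) + 28) = -3*(8 + 28) = -3*36 = -108)
u - g(k(-3, n(5))) = -108 - (2 + 2*(5 + 5)) = -108 - (2 + 2*10) = -108 - (2 + 20) = -108 - 1*22 = -108 - 22 = -130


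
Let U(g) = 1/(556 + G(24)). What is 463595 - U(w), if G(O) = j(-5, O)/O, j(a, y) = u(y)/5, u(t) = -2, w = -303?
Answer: 15465065545/33359 ≈ 4.6360e+5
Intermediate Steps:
j(a, y) = -⅖ (j(a, y) = -2/5 = -2*⅕ = -⅖)
G(O) = -2/(5*O)
U(g) = 60/33359 (U(g) = 1/(556 - ⅖/24) = 1/(556 - ⅖*1/24) = 1/(556 - 1/60) = 1/(33359/60) = 60/33359)
463595 - U(w) = 463595 - 1*60/33359 = 463595 - 60/33359 = 15465065545/33359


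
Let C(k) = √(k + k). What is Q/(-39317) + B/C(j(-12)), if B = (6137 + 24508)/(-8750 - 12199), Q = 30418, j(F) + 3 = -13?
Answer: -30418/39317 + 10215*I*√2/55864 ≈ -0.77366 + 0.2586*I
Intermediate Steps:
j(F) = -16 (j(F) = -3 - 13 = -16)
C(k) = √2*√k (C(k) = √(2*k) = √2*√k)
B = -10215/6983 (B = 30645/(-20949) = 30645*(-1/20949) = -10215/6983 ≈ -1.4628)
Q/(-39317) + B/C(j(-12)) = 30418/(-39317) - 10215*(-I*√2/8)/6983 = 30418*(-1/39317) - 10215*(-I*√2/8)/6983 = -30418/39317 - 10215*(-I*√2/8)/6983 = -30418/39317 - (-10215)*I*√2/55864 = -30418/39317 + 10215*I*√2/55864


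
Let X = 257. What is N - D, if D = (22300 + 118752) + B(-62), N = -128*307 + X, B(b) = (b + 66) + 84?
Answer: -180179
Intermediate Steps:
B(b) = 150 + b (B(b) = (66 + b) + 84 = 150 + b)
N = -39039 (N = -128*307 + 257 = -39296 + 257 = -39039)
D = 141140 (D = (22300 + 118752) + (150 - 62) = 141052 + 88 = 141140)
N - D = -39039 - 1*141140 = -39039 - 141140 = -180179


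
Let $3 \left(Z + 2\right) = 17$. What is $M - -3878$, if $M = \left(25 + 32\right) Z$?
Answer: $4087$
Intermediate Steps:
$Z = \frac{11}{3}$ ($Z = -2 + \frac{1}{3} \cdot 17 = -2 + \frac{17}{3} = \frac{11}{3} \approx 3.6667$)
$M = 209$ ($M = \left(25 + 32\right) \frac{11}{3} = 57 \cdot \frac{11}{3} = 209$)
$M - -3878 = 209 - -3878 = 209 + 3878 = 4087$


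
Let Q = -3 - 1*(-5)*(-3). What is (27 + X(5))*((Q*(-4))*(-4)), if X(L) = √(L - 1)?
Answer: -8352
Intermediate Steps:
X(L) = √(-1 + L)
Q = -18 (Q = -3 + 5*(-3) = -3 - 15 = -18)
(27 + X(5))*((Q*(-4))*(-4)) = (27 + √(-1 + 5))*(-18*(-4)*(-4)) = (27 + √4)*(72*(-4)) = (27 + 2)*(-288) = 29*(-288) = -8352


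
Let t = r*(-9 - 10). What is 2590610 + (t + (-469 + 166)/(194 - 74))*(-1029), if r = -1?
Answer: 102946289/40 ≈ 2.5737e+6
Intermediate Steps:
t = 19 (t = -(-9 - 10) = -1*(-19) = 19)
2590610 + (t + (-469 + 166)/(194 - 74))*(-1029) = 2590610 + (19 + (-469 + 166)/(194 - 74))*(-1029) = 2590610 + (19 - 303/120)*(-1029) = 2590610 + (19 - 303*1/120)*(-1029) = 2590610 + (19 - 101/40)*(-1029) = 2590610 + (659/40)*(-1029) = 2590610 - 678111/40 = 102946289/40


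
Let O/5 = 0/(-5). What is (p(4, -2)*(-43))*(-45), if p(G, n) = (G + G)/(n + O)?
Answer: -7740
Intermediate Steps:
O = 0 (O = 5*(0/(-5)) = 5*(0*(-⅕)) = 5*0 = 0)
p(G, n) = 2*G/n (p(G, n) = (G + G)/(n + 0) = (2*G)/n = 2*G/n)
(p(4, -2)*(-43))*(-45) = ((2*4/(-2))*(-43))*(-45) = ((2*4*(-½))*(-43))*(-45) = -4*(-43)*(-45) = 172*(-45) = -7740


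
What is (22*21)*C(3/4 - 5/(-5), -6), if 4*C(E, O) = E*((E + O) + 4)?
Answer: -1617/32 ≈ -50.531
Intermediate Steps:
C(E, O) = E*(4 + E + O)/4 (C(E, O) = (E*((E + O) + 4))/4 = (E*(4 + E + O))/4 = E*(4 + E + O)/4)
(22*21)*C(3/4 - 5/(-5), -6) = (22*21)*((3/4 - 5/(-5))*(4 + (3/4 - 5/(-5)) - 6)/4) = 462*((3*(¼) - 5*(-⅕))*(4 + (3*(¼) - 5*(-⅕)) - 6)/4) = 462*((¾ + 1)*(4 + (¾ + 1) - 6)/4) = 462*((¼)*(7/4)*(4 + 7/4 - 6)) = 462*((¼)*(7/4)*(-¼)) = 462*(-7/64) = -1617/32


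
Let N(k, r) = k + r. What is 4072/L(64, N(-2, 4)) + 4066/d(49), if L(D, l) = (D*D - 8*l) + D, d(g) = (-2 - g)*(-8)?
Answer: 578465/52836 ≈ 10.948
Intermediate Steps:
d(g) = 16 + 8*g
L(D, l) = D + D² - 8*l (L(D, l) = (D² - 8*l) + D = D + D² - 8*l)
4072/L(64, N(-2, 4)) + 4066/d(49) = 4072/(64 + 64² - 8*(-2 + 4)) + 4066/(16 + 8*49) = 4072/(64 + 4096 - 8*2) + 4066/(16 + 392) = 4072/(64 + 4096 - 16) + 4066/408 = 4072/4144 + 4066*(1/408) = 4072*(1/4144) + 2033/204 = 509/518 + 2033/204 = 578465/52836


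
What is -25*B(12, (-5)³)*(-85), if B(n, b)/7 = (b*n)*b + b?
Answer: 2787203125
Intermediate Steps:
B(n, b) = 7*b + 7*n*b² (B(n, b) = 7*((b*n)*b + b) = 7*(n*b² + b) = 7*(b + n*b²) = 7*b + 7*n*b²)
-25*B(12, (-5)³)*(-85) = -175*(-5)³*(1 + (-5)³*12)*(-85) = -175*(-125)*(1 - 125*12)*(-85) = -175*(-125)*(1 - 1500)*(-85) = -175*(-125)*(-1499)*(-85) = -25*1311625*(-85) = -32790625*(-85) = 2787203125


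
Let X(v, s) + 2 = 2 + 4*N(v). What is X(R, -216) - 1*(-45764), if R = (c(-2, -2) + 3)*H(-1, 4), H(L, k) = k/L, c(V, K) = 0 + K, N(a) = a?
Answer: 45748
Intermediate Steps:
c(V, K) = K
R = -4 (R = (-2 + 3)*(4/(-1)) = 1*(4*(-1)) = 1*(-4) = -4)
X(v, s) = 4*v (X(v, s) = -2 + (2 + 4*v) = 4*v)
X(R, -216) - 1*(-45764) = 4*(-4) - 1*(-45764) = -16 + 45764 = 45748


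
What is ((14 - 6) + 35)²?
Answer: 1849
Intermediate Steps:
((14 - 6) + 35)² = (8 + 35)² = 43² = 1849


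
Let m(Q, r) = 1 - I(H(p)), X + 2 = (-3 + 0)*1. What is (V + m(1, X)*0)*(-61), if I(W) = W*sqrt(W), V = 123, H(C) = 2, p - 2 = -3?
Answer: -7503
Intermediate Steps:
p = -1 (p = 2 - 3 = -1)
I(W) = W**(3/2)
X = -5 (X = -2 + (-3 + 0)*1 = -2 - 3*1 = -2 - 3 = -5)
m(Q, r) = 1 - 2*sqrt(2) (m(Q, r) = 1 - 2**(3/2) = 1 - 2*sqrt(2))
(V + m(1, X)*0)*(-61) = (123 + (1 - 2*sqrt(2))*0)*(-61) = (123 + 0)*(-61) = 123*(-61) = -7503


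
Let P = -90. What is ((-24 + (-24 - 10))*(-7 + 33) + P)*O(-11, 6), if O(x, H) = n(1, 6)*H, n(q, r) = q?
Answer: -9588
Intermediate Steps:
O(x, H) = H (O(x, H) = 1*H = H)
((-24 + (-24 - 10))*(-7 + 33) + P)*O(-11, 6) = ((-24 + (-24 - 10))*(-7 + 33) - 90)*6 = ((-24 - 34)*26 - 90)*6 = (-58*26 - 90)*6 = (-1508 - 90)*6 = -1598*6 = -9588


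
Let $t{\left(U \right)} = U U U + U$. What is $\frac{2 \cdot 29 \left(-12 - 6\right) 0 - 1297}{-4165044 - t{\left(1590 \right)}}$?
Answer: $\frac{1297}{4023845634} \approx 3.2233 \cdot 10^{-7}$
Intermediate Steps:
$t{\left(U \right)} = U + U^{3}$ ($t{\left(U \right)} = U U^{2} + U = U^{3} + U = U + U^{3}$)
$\frac{2 \cdot 29 \left(-12 - 6\right) 0 - 1297}{-4165044 - t{\left(1590 \right)}} = \frac{2 \cdot 29 \left(-12 - 6\right) 0 - 1297}{-4165044 - \left(1590 + 1590^{3}\right)} = \frac{58 \left(\left(-18\right) 0\right) - 1297}{-4165044 - \left(1590 + 4019679000\right)} = \frac{58 \cdot 0 - 1297}{-4165044 - 4019680590} = \frac{0 - 1297}{-4165044 - 4019680590} = - \frac{1297}{-4023845634} = \left(-1297\right) \left(- \frac{1}{4023845634}\right) = \frac{1297}{4023845634}$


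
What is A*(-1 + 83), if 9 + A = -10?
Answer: -1558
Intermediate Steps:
A = -19 (A = -9 - 10 = -19)
A*(-1 + 83) = -19*(-1 + 83) = -19*82 = -1558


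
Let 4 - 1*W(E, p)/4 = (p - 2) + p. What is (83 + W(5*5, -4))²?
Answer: 19321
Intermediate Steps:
W(E, p) = 24 - 8*p (W(E, p) = 16 - 4*((p - 2) + p) = 16 - 4*((-2 + p) + p) = 16 - 4*(-2 + 2*p) = 16 + (8 - 8*p) = 24 - 8*p)
(83 + W(5*5, -4))² = (83 + (24 - 8*(-4)))² = (83 + (24 + 32))² = (83 + 56)² = 139² = 19321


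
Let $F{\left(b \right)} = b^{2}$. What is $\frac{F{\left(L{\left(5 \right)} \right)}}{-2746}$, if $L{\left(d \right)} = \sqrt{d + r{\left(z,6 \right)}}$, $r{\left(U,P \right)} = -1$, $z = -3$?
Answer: $- \frac{2}{1373} \approx -0.0014567$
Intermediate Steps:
$L{\left(d \right)} = \sqrt{-1 + d}$ ($L{\left(d \right)} = \sqrt{d - 1} = \sqrt{-1 + d}$)
$\frac{F{\left(L{\left(5 \right)} \right)}}{-2746} = \frac{\left(\sqrt{-1 + 5}\right)^{2}}{-2746} = \left(\sqrt{4}\right)^{2} \left(- \frac{1}{2746}\right) = 2^{2} \left(- \frac{1}{2746}\right) = 4 \left(- \frac{1}{2746}\right) = - \frac{2}{1373}$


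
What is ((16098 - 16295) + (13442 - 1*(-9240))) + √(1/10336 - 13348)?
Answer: 22485 + I*√89125342842/2584 ≈ 22485.0 + 115.53*I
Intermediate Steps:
((16098 - 16295) + (13442 - 1*(-9240))) + √(1/10336 - 13348) = (-197 + (13442 + 9240)) + √(1/10336 - 13348) = (-197 + 22682) + √(-137964927/10336) = 22485 + I*√89125342842/2584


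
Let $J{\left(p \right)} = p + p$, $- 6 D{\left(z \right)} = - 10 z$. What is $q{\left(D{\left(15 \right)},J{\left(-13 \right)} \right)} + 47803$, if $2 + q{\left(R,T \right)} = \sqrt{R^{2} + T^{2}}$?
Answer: $47801 + \sqrt{1301} \approx 47837.0$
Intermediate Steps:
$D{\left(z \right)} = \frac{5 z}{3}$ ($D{\left(z \right)} = - \frac{\left(-10\right) z}{6} = \frac{5 z}{3}$)
$J{\left(p \right)} = 2 p$
$q{\left(R,T \right)} = -2 + \sqrt{R^{2} + T^{2}}$
$q{\left(D{\left(15 \right)},J{\left(-13 \right)} \right)} + 47803 = \left(-2 + \sqrt{\left(\frac{5}{3} \cdot 15\right)^{2} + \left(2 \left(-13\right)\right)^{2}}\right) + 47803 = \left(-2 + \sqrt{25^{2} + \left(-26\right)^{2}}\right) + 47803 = \left(-2 + \sqrt{625 + 676}\right) + 47803 = \left(-2 + \sqrt{1301}\right) + 47803 = 47801 + \sqrt{1301}$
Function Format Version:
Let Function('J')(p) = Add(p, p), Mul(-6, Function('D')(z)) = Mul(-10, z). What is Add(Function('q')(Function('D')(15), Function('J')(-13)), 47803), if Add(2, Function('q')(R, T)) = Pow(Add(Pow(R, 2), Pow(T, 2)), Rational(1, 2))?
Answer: Add(47801, Pow(1301, Rational(1, 2))) ≈ 47837.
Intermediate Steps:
Function('D')(z) = Mul(Rational(5, 3), z) (Function('D')(z) = Mul(Rational(-1, 6), Mul(-10, z)) = Mul(Rational(5, 3), z))
Function('J')(p) = Mul(2, p)
Function('q')(R, T) = Add(-2, Pow(Add(Pow(R, 2), Pow(T, 2)), Rational(1, 2)))
Add(Function('q')(Function('D')(15), Function('J')(-13)), 47803) = Add(Add(-2, Pow(Add(Pow(Mul(Rational(5, 3), 15), 2), Pow(Mul(2, -13), 2)), Rational(1, 2))), 47803) = Add(Add(-2, Pow(Add(Pow(25, 2), Pow(-26, 2)), Rational(1, 2))), 47803) = Add(Add(-2, Pow(Add(625, 676), Rational(1, 2))), 47803) = Add(Add(-2, Pow(1301, Rational(1, 2))), 47803) = Add(47801, Pow(1301, Rational(1, 2)))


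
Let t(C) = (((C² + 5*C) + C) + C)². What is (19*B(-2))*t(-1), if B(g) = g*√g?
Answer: -1368*I*√2 ≈ -1934.6*I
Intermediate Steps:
B(g) = g^(3/2)
t(C) = (C² + 7*C)² (t(C) = ((C² + 6*C) + C)² = (C² + 7*C)²)
(19*B(-2))*t(-1) = (19*(-2)^(3/2))*((-1)²*(7 - 1)²) = (19*(-2*I*√2))*(1*6²) = (-38*I*√2)*(1*36) = -38*I*√2*36 = -1368*I*√2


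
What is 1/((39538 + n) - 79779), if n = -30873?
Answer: -1/71114 ≈ -1.4062e-5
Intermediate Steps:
1/((39538 + n) - 79779) = 1/((39538 - 30873) - 79779) = 1/(8665 - 79779) = 1/(-71114) = -1/71114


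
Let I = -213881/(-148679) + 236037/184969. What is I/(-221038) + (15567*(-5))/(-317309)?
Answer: 236558584108299995161/964423795069546230821 ≈ 0.24528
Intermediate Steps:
I = 74655099812/27501005951 (I = -213881*(-1/148679) + 236037*(1/184969) = 213881/148679 + 236037/184969 = 74655099812/27501005951 ≈ 2.7146)
I/(-221038) + (15567*(-5))/(-317309) = (74655099812/27501005951)/(-221038) + (15567*(-5))/(-317309) = (74655099812/27501005951)*(-1/221038) - 77835*(-1/317309) = -37327549906/3039383676698569 + 77835/317309 = 236558584108299995161/964423795069546230821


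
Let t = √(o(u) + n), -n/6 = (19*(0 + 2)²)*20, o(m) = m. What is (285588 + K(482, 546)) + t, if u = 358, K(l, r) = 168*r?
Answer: 377316 + I*√8762 ≈ 3.7732e+5 + 93.606*I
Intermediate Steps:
n = -9120 (n = -6*19*(0 + 2)²*20 = -6*19*2²*20 = -6*19*4*20 = -456*20 = -6*1520 = -9120)
t = I*√8762 (t = √(358 - 9120) = √(-8762) = I*√8762 ≈ 93.606*I)
(285588 + K(482, 546)) + t = (285588 + 168*546) + I*√8762 = (285588 + 91728) + I*√8762 = 377316 + I*√8762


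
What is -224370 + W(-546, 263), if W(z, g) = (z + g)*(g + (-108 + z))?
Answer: -113717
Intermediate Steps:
W(z, g) = (g + z)*(-108 + g + z)
-224370 + W(-546, 263) = -224370 + (263² + (-546)² - 108*263 - 108*(-546) + 2*263*(-546)) = -224370 + (69169 + 298116 - 28404 + 58968 - 287196) = -224370 + 110653 = -113717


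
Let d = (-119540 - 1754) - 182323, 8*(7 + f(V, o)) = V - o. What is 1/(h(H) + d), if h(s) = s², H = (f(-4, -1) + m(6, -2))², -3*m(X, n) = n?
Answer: -331776/100060935551 ≈ -3.3157e-6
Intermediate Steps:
m(X, n) = -n/3
f(V, o) = -7 - o/8 + V/8 (f(V, o) = -7 + (V - o)/8 = -7 + (-o/8 + V/8) = -7 - o/8 + V/8)
H = 25921/576 (H = ((-7 - ⅛*(-1) + (⅛)*(-4)) - ⅓*(-2))² = ((-7 + ⅛ - ½) + ⅔)² = (-59/8 + ⅔)² = (-161/24)² = 25921/576 ≈ 45.002)
d = -303617 (d = -121294 - 182323 = -303617)
1/(h(H) + d) = 1/((25921/576)² - 303617) = 1/(671898241/331776 - 303617) = 1/(-100060935551/331776) = -331776/100060935551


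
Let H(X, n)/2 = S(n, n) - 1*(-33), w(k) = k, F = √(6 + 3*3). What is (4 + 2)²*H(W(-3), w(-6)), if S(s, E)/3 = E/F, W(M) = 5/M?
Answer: 2376 - 432*√15/5 ≈ 2041.4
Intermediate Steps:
F = √15 (F = √(6 + 9) = √15 ≈ 3.8730)
S(s, E) = E*√15/5 (S(s, E) = 3*(E/(√15)) = 3*(E*(√15/15)) = 3*(E*√15/15) = E*√15/5)
H(X, n) = 66 + 2*n*√15/5 (H(X, n) = 2*(n*√15/5 - 1*(-33)) = 2*(n*√15/5 + 33) = 2*(33 + n*√15/5) = 66 + 2*n*√15/5)
(4 + 2)²*H(W(-3), w(-6)) = (4 + 2)²*(66 + (⅖)*(-6)*√15) = 6²*(66 - 12*√15/5) = 36*(66 - 12*√15/5) = 2376 - 432*√15/5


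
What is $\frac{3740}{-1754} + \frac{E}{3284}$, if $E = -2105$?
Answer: $- \frac{7987165}{2880068} \approx -2.7733$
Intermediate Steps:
$\frac{3740}{-1754} + \frac{E}{3284} = \frac{3740}{-1754} - \frac{2105}{3284} = 3740 \left(- \frac{1}{1754}\right) - \frac{2105}{3284} = - \frac{1870}{877} - \frac{2105}{3284} = - \frac{7987165}{2880068}$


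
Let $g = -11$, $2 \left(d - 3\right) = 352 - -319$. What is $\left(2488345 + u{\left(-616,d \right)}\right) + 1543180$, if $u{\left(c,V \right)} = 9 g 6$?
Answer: $4030931$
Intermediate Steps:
$d = \frac{677}{2}$ ($d = 3 + \frac{352 - -319}{2} = 3 + \frac{352 + 319}{2} = 3 + \frac{1}{2} \cdot 671 = 3 + \frac{671}{2} = \frac{677}{2} \approx 338.5$)
$u{\left(c,V \right)} = -594$ ($u{\left(c,V \right)} = 9 \left(-11\right) 6 = \left(-99\right) 6 = -594$)
$\left(2488345 + u{\left(-616,d \right)}\right) + 1543180 = \left(2488345 - 594\right) + 1543180 = 2487751 + 1543180 = 4030931$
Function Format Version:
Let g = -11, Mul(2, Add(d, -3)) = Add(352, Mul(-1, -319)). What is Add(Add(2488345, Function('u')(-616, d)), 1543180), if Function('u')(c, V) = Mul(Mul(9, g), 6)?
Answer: 4030931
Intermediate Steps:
d = Rational(677, 2) (d = Add(3, Mul(Rational(1, 2), Add(352, Mul(-1, -319)))) = Add(3, Mul(Rational(1, 2), Add(352, 319))) = Add(3, Mul(Rational(1, 2), 671)) = Add(3, Rational(671, 2)) = Rational(677, 2) ≈ 338.50)
Function('u')(c, V) = -594 (Function('u')(c, V) = Mul(Mul(9, -11), 6) = Mul(-99, 6) = -594)
Add(Add(2488345, Function('u')(-616, d)), 1543180) = Add(Add(2488345, -594), 1543180) = Add(2487751, 1543180) = 4030931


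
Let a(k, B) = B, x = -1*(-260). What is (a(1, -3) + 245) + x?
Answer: 502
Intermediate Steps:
x = 260
(a(1, -3) + 245) + x = (-3 + 245) + 260 = 242 + 260 = 502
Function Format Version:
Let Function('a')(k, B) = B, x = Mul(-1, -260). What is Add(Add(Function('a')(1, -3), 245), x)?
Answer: 502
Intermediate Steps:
x = 260
Add(Add(Function('a')(1, -3), 245), x) = Add(Add(-3, 245), 260) = Add(242, 260) = 502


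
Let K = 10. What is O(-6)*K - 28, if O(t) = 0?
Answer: -28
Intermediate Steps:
O(-6)*K - 28 = 0*10 - 28 = 0 - 28 = -28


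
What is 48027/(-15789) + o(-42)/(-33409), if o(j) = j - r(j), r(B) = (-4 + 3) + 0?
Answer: -534628898/175831567 ≈ -3.0406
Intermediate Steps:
r(B) = -1 (r(B) = -1 + 0 = -1)
o(j) = 1 + j (o(j) = j - 1*(-1) = j + 1 = 1 + j)
48027/(-15789) + o(-42)/(-33409) = 48027/(-15789) + (1 - 42)/(-33409) = 48027*(-1/15789) - 41*(-1/33409) = -16009/5263 + 41/33409 = -534628898/175831567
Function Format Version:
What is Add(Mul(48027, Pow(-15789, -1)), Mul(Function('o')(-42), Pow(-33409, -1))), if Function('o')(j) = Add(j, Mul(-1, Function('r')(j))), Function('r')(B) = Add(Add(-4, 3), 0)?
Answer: Rational(-534628898, 175831567) ≈ -3.0406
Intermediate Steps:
Function('r')(B) = -1 (Function('r')(B) = Add(-1, 0) = -1)
Function('o')(j) = Add(1, j) (Function('o')(j) = Add(j, Mul(-1, -1)) = Add(j, 1) = Add(1, j))
Add(Mul(48027, Pow(-15789, -1)), Mul(Function('o')(-42), Pow(-33409, -1))) = Add(Mul(48027, Pow(-15789, -1)), Mul(Add(1, -42), Pow(-33409, -1))) = Add(Mul(48027, Rational(-1, 15789)), Mul(-41, Rational(-1, 33409))) = Add(Rational(-16009, 5263), Rational(41, 33409)) = Rational(-534628898, 175831567)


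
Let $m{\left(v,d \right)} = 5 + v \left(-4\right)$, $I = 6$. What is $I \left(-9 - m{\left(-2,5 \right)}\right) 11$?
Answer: $-1452$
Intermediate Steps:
$m{\left(v,d \right)} = 5 - 4 v$
$I \left(-9 - m{\left(-2,5 \right)}\right) 11 = 6 \left(-9 - \left(5 - -8\right)\right) 11 = 6 \left(-9 - \left(5 + 8\right)\right) 11 = 6 \left(-9 - 13\right) 11 = 6 \left(-22\right) 11 = \left(-132\right) 11 = -1452$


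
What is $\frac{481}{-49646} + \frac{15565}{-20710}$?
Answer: $- \frac{39135075}{51408433} \approx -0.76126$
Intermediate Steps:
$\frac{481}{-49646} + \frac{15565}{-20710} = 481 \left(- \frac{1}{49646}\right) + 15565 \left(- \frac{1}{20710}\right) = - \frac{481}{49646} - \frac{3113}{4142} = - \frac{39135075}{51408433}$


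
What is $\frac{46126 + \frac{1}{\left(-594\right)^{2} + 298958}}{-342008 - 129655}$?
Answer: $- \frac{10021550015}{102475704474} \approx -0.097794$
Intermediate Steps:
$\frac{46126 + \frac{1}{\left(-594\right)^{2} + 298958}}{-342008 - 129655} = \frac{46126 + \frac{1}{352836 + 298958}}{-471663} = \left(46126 + \frac{1}{651794}\right) \left(- \frac{1}{471663}\right) = \frac{30064650045}{651794} \left(- \frac{1}{471663}\right) = - \frac{10021550015}{102475704474}$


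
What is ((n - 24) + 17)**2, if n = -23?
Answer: 900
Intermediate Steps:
((n - 24) + 17)**2 = ((-23 - 24) + 17)**2 = (-47 + 17)**2 = (-30)**2 = 900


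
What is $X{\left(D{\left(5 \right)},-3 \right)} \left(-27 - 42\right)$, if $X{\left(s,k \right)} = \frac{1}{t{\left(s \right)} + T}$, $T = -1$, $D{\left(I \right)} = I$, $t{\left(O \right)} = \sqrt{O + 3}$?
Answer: $- \frac{69}{7} - \frac{138 \sqrt{2}}{7} \approx -37.737$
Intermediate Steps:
$t{\left(O \right)} = \sqrt{3 + O}$
$X{\left(s,k \right)} = \frac{1}{-1 + \sqrt{3 + s}}$ ($X{\left(s,k \right)} = \frac{1}{\sqrt{3 + s} - 1} = \frac{1}{-1 + \sqrt{3 + s}}$)
$X{\left(D{\left(5 \right)},-3 \right)} \left(-27 - 42\right) = \frac{-27 - 42}{-1 + \sqrt{3 + 5}} = \frac{1}{-1 + \sqrt{8}} \left(-69\right) = \frac{1}{-1 + 2 \sqrt{2}} \left(-69\right) = - \frac{69}{-1 + 2 \sqrt{2}}$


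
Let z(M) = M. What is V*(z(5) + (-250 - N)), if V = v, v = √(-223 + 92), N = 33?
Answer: -278*I*√131 ≈ -3181.9*I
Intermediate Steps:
v = I*√131 (v = √(-131) = I*√131 ≈ 11.446*I)
V = I*√131 ≈ 11.446*I
V*(z(5) + (-250 - N)) = (I*√131)*(5 + (-250 - 1*33)) = (I*√131)*(5 + (-250 - 33)) = (I*√131)*(5 - 283) = (I*√131)*(-278) = -278*I*√131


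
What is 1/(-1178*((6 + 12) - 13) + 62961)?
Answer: 1/57071 ≈ 1.7522e-5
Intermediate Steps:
1/(-1178*((6 + 12) - 13) + 62961) = 1/(-1178*(18 - 13) + 62961) = 1/(-1178*5 + 62961) = 1/(-5890 + 62961) = 1/57071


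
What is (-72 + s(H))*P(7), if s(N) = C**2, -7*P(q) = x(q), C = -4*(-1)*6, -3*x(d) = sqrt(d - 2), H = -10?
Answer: 24*sqrt(5) ≈ 53.666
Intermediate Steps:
x(d) = -sqrt(-2 + d)/3 (x(d) = -sqrt(d - 2)/3 = -sqrt(-2 + d)/3)
C = 24 (C = 4*6 = 24)
P(q) = sqrt(-2 + q)/21 (P(q) = -(-1)*sqrt(-2 + q)/21 = sqrt(-2 + q)/21)
s(N) = 576 (s(N) = 24**2 = 576)
(-72 + s(H))*P(7) = (-72 + 576)*(sqrt(-2 + 7)/21) = 504*(sqrt(5)/21) = 24*sqrt(5)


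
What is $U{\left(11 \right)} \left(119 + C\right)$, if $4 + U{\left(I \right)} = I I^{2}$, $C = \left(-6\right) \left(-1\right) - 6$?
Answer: $157913$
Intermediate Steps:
$C = 0$ ($C = 6 - 6 = 0$)
$U{\left(I \right)} = -4 + I^{3}$ ($U{\left(I \right)} = -4 + I I^{2} = -4 + I^{3}$)
$U{\left(11 \right)} \left(119 + C\right) = \left(-4 + 11^{3}\right) \left(119 + 0\right) = \left(-4 + 1331\right) 119 = 1327 \cdot 119 = 157913$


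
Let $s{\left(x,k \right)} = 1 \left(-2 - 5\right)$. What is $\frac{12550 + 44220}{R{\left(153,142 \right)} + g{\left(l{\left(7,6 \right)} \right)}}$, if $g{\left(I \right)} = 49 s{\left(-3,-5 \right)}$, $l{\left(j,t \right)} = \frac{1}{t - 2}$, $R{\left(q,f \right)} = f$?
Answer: $- \frac{56770}{201} \approx -282.44$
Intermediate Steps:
$l{\left(j,t \right)} = \frac{1}{-2 + t}$
$s{\left(x,k \right)} = -7$ ($s{\left(x,k \right)} = 1 \left(-7\right) = -7$)
$g{\left(I \right)} = -343$ ($g{\left(I \right)} = 49 \left(-7\right) = -343$)
$\frac{12550 + 44220}{R{\left(153,142 \right)} + g{\left(l{\left(7,6 \right)} \right)}} = \frac{12550 + 44220}{142 - 343} = \frac{56770}{-201} = 56770 \left(- \frac{1}{201}\right) = - \frac{56770}{201}$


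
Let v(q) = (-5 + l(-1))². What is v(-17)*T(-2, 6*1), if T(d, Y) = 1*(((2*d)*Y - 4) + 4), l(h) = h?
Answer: -864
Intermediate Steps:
v(q) = 36 (v(q) = (-5 - 1)² = (-6)² = 36)
T(d, Y) = 2*Y*d (T(d, Y) = 1*((2*Y*d - 4) + 4) = 1*((-4 + 2*Y*d) + 4) = 1*(2*Y*d) = 2*Y*d)
v(-17)*T(-2, 6*1) = 36*(2*(6*1)*(-2)) = 36*(2*6*(-2)) = 36*(-24) = -864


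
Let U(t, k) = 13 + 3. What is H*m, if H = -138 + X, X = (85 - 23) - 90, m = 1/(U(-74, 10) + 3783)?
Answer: -166/3799 ≈ -0.043696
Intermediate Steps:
U(t, k) = 16
m = 1/3799 (m = 1/(16 + 3783) = 1/3799 ≈ 0.00026323)
X = -28 (X = 62 - 90 = -28)
H = -166 (H = -138 - 28 = -166)
H*m = -166*1/3799 = -166/3799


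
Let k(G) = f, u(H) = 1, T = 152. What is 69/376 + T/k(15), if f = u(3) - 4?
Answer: -56945/1128 ≈ -50.483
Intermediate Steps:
f = -3 (f = 1 - 4 = -3)
k(G) = -3
69/376 + T/k(15) = 69/376 + 152/(-3) = 69*(1/376) + 152*(-⅓) = 69/376 - 152/3 = -56945/1128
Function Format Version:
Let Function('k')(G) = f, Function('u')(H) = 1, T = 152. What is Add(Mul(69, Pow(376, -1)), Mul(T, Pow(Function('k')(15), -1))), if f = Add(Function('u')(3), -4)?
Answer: Rational(-56945, 1128) ≈ -50.483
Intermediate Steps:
f = -3 (f = Add(1, -4) = -3)
Function('k')(G) = -3
Add(Mul(69, Pow(376, -1)), Mul(T, Pow(Function('k')(15), -1))) = Add(Mul(69, Pow(376, -1)), Mul(152, Pow(-3, -1))) = Add(Mul(69, Rational(1, 376)), Mul(152, Rational(-1, 3))) = Add(Rational(69, 376), Rational(-152, 3)) = Rational(-56945, 1128)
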